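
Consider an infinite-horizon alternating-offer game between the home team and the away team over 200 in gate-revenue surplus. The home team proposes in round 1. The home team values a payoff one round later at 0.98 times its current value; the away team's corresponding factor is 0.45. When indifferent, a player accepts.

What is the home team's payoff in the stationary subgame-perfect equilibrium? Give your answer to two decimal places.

In a stationary SPE each proposer offers the other exactly their discounted continuation value.
If the home team keeps x when proposing and the away team keeps y when proposing, then x = 200 − 0.45y and y = 200 − 0.98x.
Solving: x = 200(1 − 0.45) / (1 − 0.98·0.45) = 110 / 0.559 ≈ 196.7800.
The away team gets 200 − 196.7800 ≈ 3.2200.

196.78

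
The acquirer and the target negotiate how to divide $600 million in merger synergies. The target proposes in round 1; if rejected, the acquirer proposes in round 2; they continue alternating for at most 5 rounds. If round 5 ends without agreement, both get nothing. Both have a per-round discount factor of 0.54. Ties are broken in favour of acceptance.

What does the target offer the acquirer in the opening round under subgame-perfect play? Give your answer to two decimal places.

Round 5 (the target proposes): rejection yields 0 for the acquirer; the target offers 0 and keeps 600.
Round 4 (the acquirer proposes): the target can get 600 next round, worth 0.54 × 600 = 324 now; the acquirer offers that and keeps 276.
Round 3 (the target proposes): the acquirer can get 276 next round, worth 0.54 × 276 = 149.04 now. The target offers 149.04 and keeps 600 − 149.04 = 450.96.
Round 2 (the acquirer proposes): the target can get 450.96 next round, worth 0.54 × 450.96 = 243.5184 now, so the acquirer offers 243.5184, keeping 356.4816.
Round 1 (the target proposes): the acquirer can get 356.4816 next round, worth 0.54 × 356.4816 = 192.500064 now, so the target offers 192.500064, keeping 407.499936.

192.50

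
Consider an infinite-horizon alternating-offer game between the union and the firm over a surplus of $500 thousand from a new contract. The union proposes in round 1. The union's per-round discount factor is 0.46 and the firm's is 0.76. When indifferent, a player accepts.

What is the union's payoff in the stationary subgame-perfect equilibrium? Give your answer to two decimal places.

When the union proposes, the firm accepts any offer worth at least 0.76 times what the firm would get by proposing next round; and vice versa.
This gives x = 500 − 0.76y and y = 500 − 0.46x, where x and y are each side's share when it proposes.
Hence (1 − 0.76·0.46)x = 500(1 − 0.76), i.e. 0.6504·x = 120.
x ≈ 184.5018; the firm's share is 500 − x ≈ 315.4982.

184.50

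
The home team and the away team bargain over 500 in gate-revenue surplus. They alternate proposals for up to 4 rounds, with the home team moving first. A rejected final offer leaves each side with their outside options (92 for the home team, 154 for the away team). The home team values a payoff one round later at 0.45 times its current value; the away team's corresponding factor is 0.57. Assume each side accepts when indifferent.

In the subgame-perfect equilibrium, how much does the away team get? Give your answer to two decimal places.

Round 4 (the away team proposes): the home team gets 92 if talks fail, so the away team offers 92 and keeps 408.
Round 3 (the home team proposes): the away team can get 408 next round, worth 0.57 × 408 = 232.56 now; the home team offers that and keeps 267.44.
Round 2 (the away team proposes): the home team can get 267.44 next round, worth 0.45 × 267.44 = 120.348 now, so the away team offers 120.348, keeping 379.652.
Round 1 (the home team proposes): the away team can get 379.652 next round, worth 0.57 × 379.652 = 216.40164 now, so the home team offers 216.40164, keeping 283.59836.

216.40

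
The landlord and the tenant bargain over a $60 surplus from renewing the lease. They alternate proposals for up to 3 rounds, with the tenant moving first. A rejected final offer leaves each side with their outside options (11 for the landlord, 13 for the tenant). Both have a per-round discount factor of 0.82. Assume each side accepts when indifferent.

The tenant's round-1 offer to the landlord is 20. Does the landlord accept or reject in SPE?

Accept

Round 3 (the tenant proposes): the landlord gets 11 if talks fail, so the tenant offers 11 and keeps 49.
Round 2 (the landlord proposes): the tenant can get 49 next round, worth 0.82 × 49 = 40.18 now. The landlord offers 40.18 and keeps 60 − 40.18 = 19.82.
So by rejecting in round 1, the landlord gets 19.82 next round, worth 0.82 × 19.82 = 16.2524 now.
Offer 20 ≥ 16.2524, so the landlord accepts.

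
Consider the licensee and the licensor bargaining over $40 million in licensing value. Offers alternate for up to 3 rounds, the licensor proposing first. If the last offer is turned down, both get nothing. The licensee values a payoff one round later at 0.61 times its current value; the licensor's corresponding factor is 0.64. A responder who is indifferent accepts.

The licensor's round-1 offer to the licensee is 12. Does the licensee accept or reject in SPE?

Round 3 (the licensor proposes): the licensee will accept anything ≥ 0, so the licensor offers 0 and keeps 40.
Round 2 (the licensee proposes): the licensor can get 40 next round, worth 0.64 × 40 = 25.6 now. The licensee offers 25.6 and keeps 40 − 25.6 = 14.4.
So by rejecting in round 1, the licensee gets 14.4 next round, worth 0.61 × 14.4 = 8.784 now.
Offer 12 ≥ 8.784, so the licensee accepts.

Accept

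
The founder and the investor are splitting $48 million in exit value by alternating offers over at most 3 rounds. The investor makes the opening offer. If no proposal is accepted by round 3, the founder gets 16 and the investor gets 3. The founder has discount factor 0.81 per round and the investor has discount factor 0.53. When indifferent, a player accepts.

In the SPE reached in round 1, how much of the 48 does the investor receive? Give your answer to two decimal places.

22.86

Round 3 (the investor proposes): the founder gets 16 if talks fail, so the investor offers 16 and keeps 32.
Round 2 (the founder proposes): the investor can get 32 next round, worth 0.53 × 32 = 16.96 now. The founder offers 16.96 and keeps 48 − 16.96 = 31.04.
Round 1 (the investor proposes): the founder can get 31.04 next round, worth 0.81 × 31.04 = 25.1424 now; the investor offers that and keeps 22.8576.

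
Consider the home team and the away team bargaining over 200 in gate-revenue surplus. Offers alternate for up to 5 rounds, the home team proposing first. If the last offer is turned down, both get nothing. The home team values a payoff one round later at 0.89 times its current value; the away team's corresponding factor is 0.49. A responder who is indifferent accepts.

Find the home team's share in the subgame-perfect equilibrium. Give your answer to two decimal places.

Work backward from the last round.
Round 5 (the home team proposes): the away team will accept anything ≥ 0, so the home team offers 0 and keeps 200.
Round 4 (the away team proposes): the home team can get 200 next round, worth 0.89 × 200 = 178 now; the away team offers that and keeps 22.
Round 3 (the home team proposes): the away team can get 22 next round, worth 0.49 × 22 = 10.78 now. The home team offers 10.78 and keeps 200 − 10.78 = 189.22.
Round 2 (the away team proposes): the home team can get 189.22 next round, worth 0.89 × 189.22 = 168.4058 now; the away team offers that and keeps 31.5942.
Round 1 (the home team proposes): the away team can get 31.5942 next round, worth 0.49 × 31.5942 = 15.481158 now; the home team offers that and keeps 184.518842.

184.52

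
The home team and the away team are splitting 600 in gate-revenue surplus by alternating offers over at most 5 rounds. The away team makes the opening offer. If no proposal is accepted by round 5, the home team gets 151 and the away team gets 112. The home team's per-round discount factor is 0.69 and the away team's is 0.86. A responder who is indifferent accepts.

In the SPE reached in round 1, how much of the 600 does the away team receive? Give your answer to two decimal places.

Work backward from the last round.
Round 5 (the away team proposes): the home team gets 151 if talks fail, so the away team offers 151 and keeps 449.
Round 4 (the home team proposes): the away team can get 449 next round, worth 0.86 × 449 = 386.14 now, so the home team offers 386.14, keeping 213.86.
Round 3 (the away team proposes): the home team can get 213.86 next round, worth 0.69 × 213.86 = 147.5634 now; the away team offers that and keeps 452.4366.
Round 2 (the home team proposes): the away team can get 452.4366 next round, worth 0.86 × 452.4366 = 389.095476 now. The home team offers 389.095476 and keeps 600 − 389.095476 = 210.904524.
Round 1 (the away team proposes): the home team can get 210.904524 next round, worth 0.69 × 210.904524 = 145.52412156 now. The away team offers 145.52412156 and keeps 600 − 145.52412156 = 454.47587844.

454.48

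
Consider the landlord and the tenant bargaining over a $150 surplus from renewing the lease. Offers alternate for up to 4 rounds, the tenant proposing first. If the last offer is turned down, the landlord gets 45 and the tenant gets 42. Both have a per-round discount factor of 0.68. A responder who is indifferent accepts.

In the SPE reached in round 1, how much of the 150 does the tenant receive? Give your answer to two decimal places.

83.40

Round 4 (the landlord proposes): the tenant gets 42 if talks fail, so the landlord offers 42 and keeps 108.
Round 3 (the tenant proposes): the landlord can get 108 next round, worth 0.68 × 108 = 73.44 now. The tenant offers 73.44 and keeps 150 − 73.44 = 76.56.
Round 2 (the landlord proposes): the tenant can get 76.56 next round, worth 0.68 × 76.56 = 52.0608 now; the landlord offers that and keeps 97.9392.
Round 1 (the tenant proposes): the landlord can get 97.9392 next round, worth 0.68 × 97.9392 = 66.598656 now, so the tenant offers 66.598656, keeping 83.401344.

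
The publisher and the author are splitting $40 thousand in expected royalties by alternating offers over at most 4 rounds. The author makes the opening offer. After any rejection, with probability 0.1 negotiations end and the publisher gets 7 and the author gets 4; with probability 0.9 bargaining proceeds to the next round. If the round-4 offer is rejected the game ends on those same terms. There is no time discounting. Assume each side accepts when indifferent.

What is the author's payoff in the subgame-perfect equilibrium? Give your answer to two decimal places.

9.25

Round 4 (the publisher proposes): the author gets 4 if talks fail, so the publisher offers 4 and keeps 36.
Round 3 (the author proposes): rejecting gives the publisher an expected 0.9 × 36 + 0.1 × 7 = 33.1. The author offers 33.1 and keeps 40 − 33.1 = 6.9.
Round 2 (the publisher proposes): rejecting gives the author an expected 0.9 × 6.9 + 0.1 × 4 = 6.61. The publisher offers 6.61 and keeps 40 − 6.61 = 33.39.
Round 1 (the author proposes): rejecting gives the publisher an expected 0.9 × 33.39 + 0.1 × 7 = 30.751, so the author offers 30.751, keeping 9.249.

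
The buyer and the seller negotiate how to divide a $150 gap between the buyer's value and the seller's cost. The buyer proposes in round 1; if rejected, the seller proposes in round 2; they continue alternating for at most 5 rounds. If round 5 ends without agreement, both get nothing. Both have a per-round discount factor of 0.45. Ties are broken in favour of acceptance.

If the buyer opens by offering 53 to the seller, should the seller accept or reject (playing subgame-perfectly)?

Accept

Round 5 (the buyer proposes): the seller will accept anything ≥ 0, so the buyer offers 0 and keeps 150.
Round 4 (the seller proposes): the buyer can get 150 next round, worth 0.45 × 150 = 67.5 now; the seller offers that and keeps 82.5.
Round 3 (the buyer proposes): the seller can get 82.5 next round, worth 0.45 × 82.5 = 37.125 now; the buyer offers that and keeps 112.875.
Round 2 (the seller proposes): the buyer can get 112.875 next round, worth 0.45 × 112.875 = 50.79375 now; the seller offers that and keeps 99.20625.
So by rejecting in round 1, the seller gets 99.20625 next round, worth 0.45 × 99.20625 = 44.6428125 now.
Offer 53 ≥ 44.6428125, so the seller accepts.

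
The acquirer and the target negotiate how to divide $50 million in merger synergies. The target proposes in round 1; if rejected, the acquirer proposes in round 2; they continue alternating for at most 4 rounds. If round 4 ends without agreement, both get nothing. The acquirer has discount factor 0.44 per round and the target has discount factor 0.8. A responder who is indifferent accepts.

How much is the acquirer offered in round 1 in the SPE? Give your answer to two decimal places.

Round 4 (the acquirer proposes): the target will accept anything ≥ 0, so the acquirer offers 0 and keeps 50.
Round 3 (the target proposes): the acquirer can get 50 next round, worth 0.44 × 50 = 22 now, so the target offers 22, keeping 28.
Round 2 (the acquirer proposes): the target can get 28 next round, worth 0.8 × 28 = 22.4 now; the acquirer offers that and keeps 27.6.
Round 1 (the target proposes): the acquirer can get 27.6 next round, worth 0.44 × 27.6 = 12.144 now; the target offers that and keeps 37.856.

12.14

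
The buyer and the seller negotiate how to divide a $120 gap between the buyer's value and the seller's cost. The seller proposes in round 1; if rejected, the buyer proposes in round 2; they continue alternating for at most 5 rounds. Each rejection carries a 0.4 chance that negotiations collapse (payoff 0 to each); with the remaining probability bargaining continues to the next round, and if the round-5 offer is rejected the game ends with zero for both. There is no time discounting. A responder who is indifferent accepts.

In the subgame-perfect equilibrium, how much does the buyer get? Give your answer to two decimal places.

39.17

By backward induction:
Round 5 (the seller proposes): rejection yields 0 for the buyer; the seller offers 0 and keeps 120.
Round 4 (the buyer proposes): rejecting gives the seller an expected 0.6 × 120 = 72, so the buyer offers 72, keeping 48.
Round 3 (the seller proposes): rejecting gives the buyer an expected 0.6 × 48 = 28.8, so the seller offers 28.8, keeping 91.2.
Round 2 (the buyer proposes): rejecting gives the seller an expected 0.6 × 91.2 = 54.72; the buyer offers that and keeps 65.28.
Round 1 (the seller proposes): rejecting gives the buyer an expected 0.6 × 65.28 = 39.168. The seller offers 39.168 and keeps 120 − 39.168 = 80.832.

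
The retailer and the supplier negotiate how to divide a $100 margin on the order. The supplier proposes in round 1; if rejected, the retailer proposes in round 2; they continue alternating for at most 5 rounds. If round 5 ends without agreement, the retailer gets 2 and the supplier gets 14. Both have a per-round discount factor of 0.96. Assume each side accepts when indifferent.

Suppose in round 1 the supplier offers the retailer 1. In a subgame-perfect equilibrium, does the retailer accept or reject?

Reject

Round 5 (the supplier proposes): the retailer gets 2 if talks fail, so the supplier offers 2 and keeps 98.
Round 4 (the retailer proposes): the supplier can get 98 next round, worth 0.96 × 98 = 94.08 now; the retailer offers that and keeps 5.92.
Round 3 (the supplier proposes): the retailer can get 5.92 next round, worth 0.96 × 5.92 = 5.6832 now, so the supplier offers 5.6832, keeping 94.3168.
Round 2 (the retailer proposes): the supplier can get 94.3168 next round, worth 0.96 × 94.3168 = 90.544128 now, so the retailer offers 90.544128, keeping 9.455872.
So by rejecting in round 1, the retailer gets 9.455872 next round, worth 0.96 × 9.455872 = 9.07763712 now.
Offer 1 < 9.07763712, so the retailer rejects.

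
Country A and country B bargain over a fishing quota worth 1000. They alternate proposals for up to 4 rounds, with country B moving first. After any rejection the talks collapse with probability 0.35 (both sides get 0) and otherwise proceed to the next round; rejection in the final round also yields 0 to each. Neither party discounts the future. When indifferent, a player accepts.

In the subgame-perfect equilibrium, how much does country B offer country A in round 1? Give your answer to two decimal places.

By backward induction:
Round 4 (country A proposes): country B will accept anything ≥ 0, so country A offers 0 and keeps 1000.
Round 3 (country B proposes): rejecting gives country A an expected 0.65 × 1000 = 650. Country B offers 650 and keeps 1000 − 650 = 350.
Round 2 (country A proposes): rejecting gives country B an expected 0.65 × 350 = 227.5; country A offers that and keeps 772.5.
Round 1 (country B proposes): rejecting gives country A an expected 0.65 × 772.5 = 502.125, so country B offers 502.125, keeping 497.875.

502.13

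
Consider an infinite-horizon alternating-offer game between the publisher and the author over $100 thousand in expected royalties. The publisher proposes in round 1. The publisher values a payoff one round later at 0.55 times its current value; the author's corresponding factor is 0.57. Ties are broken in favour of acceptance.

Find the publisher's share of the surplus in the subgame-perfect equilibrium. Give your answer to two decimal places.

62.64

In a stationary SPE each proposer offers the other exactly their discounted continuation value.
If the publisher keeps x when proposing and the author keeps y when proposing, then x = 100 − 0.57y and y = 100 − 0.55x.
Solving: x = 100(1 − 0.57) / (1 − 0.55·0.57) = 43 / 0.6865 ≈ 62.6366.
The author gets 100 − 62.6366 ≈ 37.3634.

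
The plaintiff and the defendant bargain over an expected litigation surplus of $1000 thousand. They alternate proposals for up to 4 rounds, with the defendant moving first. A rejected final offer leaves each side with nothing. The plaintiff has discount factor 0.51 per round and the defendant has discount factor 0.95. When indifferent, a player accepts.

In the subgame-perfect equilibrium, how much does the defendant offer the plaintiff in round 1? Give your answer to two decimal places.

272.60

By backward induction:
Round 4 (the plaintiff proposes): rejection yields 0 for the defendant; the plaintiff offers 0 and keeps 1000.
Round 3 (the defendant proposes): the plaintiff can get 1000 next round, worth 0.51 × 1000 = 510 now; the defendant offers that and keeps 490.
Round 2 (the plaintiff proposes): the defendant can get 490 next round, worth 0.95 × 490 = 465.5 now; the plaintiff offers that and keeps 534.5.
Round 1 (the defendant proposes): the plaintiff can get 534.5 next round, worth 0.51 × 534.5 = 272.595 now; the defendant offers that and keeps 727.405.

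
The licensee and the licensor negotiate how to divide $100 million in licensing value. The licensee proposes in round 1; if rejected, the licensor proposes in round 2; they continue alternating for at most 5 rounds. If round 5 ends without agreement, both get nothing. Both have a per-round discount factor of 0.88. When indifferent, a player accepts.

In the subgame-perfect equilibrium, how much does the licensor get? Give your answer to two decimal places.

18.74

Work backward from the last round.
Round 5 (the licensee proposes): the licensor will accept anything ≥ 0, so the licensee offers 0 and keeps 100.
Round 4 (the licensor proposes): the licensee can get 100 next round, worth 0.88 × 100 = 88 now; the licensor offers that and keeps 12.
Round 3 (the licensee proposes): the licensor can get 12 next round, worth 0.88 × 12 = 10.56 now, so the licensee offers 10.56, keeping 89.44.
Round 2 (the licensor proposes): the licensee can get 89.44 next round, worth 0.88 × 89.44 = 78.7072 now; the licensor offers that and keeps 21.2928.
Round 1 (the licensee proposes): the licensor can get 21.2928 next round, worth 0.88 × 21.2928 = 18.737664 now, so the licensee offers 18.737664, keeping 81.262336.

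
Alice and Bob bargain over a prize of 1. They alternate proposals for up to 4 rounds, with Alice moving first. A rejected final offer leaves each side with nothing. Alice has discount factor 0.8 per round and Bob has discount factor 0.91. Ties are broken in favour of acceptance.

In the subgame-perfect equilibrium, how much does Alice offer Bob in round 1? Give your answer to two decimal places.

0.84

By backward induction:
Round 4 (Bob proposes): rejection yields 0 for Alice; Bob offers 0 and keeps 1.
Round 3 (Alice proposes): Bob can get 1 next round, worth 0.91 × 1 = 0.91 now, so Alice offers 0.91, keeping 0.09.
Round 2 (Bob proposes): Alice can get 0.09 next round, worth 0.8 × 0.09 = 0.072 now. Bob offers 0.072 and keeps 1 − 0.072 = 0.928.
Round 1 (Alice proposes): Bob can get 0.928 next round, worth 0.91 × 0.928 = 0.84448 now; Alice offers that and keeps 0.15552.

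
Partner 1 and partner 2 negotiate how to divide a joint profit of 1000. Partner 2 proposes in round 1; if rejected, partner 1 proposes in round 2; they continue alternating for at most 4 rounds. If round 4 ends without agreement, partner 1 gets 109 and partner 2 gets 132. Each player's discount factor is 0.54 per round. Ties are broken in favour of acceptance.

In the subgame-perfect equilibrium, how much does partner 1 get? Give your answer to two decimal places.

Round 4 (partner 1 proposes): partner 2 gets 132 if talks fail, so partner 1 offers 132 and keeps 868.
Round 3 (partner 2 proposes): partner 1 can get 868 next round, worth 0.54 × 868 = 468.72 now; partner 2 offers that and keeps 531.28.
Round 2 (partner 1 proposes): partner 2 can get 531.28 next round, worth 0.54 × 531.28 = 286.8912 now. Partner 1 offers 286.8912 and keeps 1000 − 286.8912 = 713.1088.
Round 1 (partner 2 proposes): partner 1 can get 713.1088 next round, worth 0.54 × 713.1088 = 385.078752 now, so partner 2 offers 385.078752, keeping 614.921248.

385.08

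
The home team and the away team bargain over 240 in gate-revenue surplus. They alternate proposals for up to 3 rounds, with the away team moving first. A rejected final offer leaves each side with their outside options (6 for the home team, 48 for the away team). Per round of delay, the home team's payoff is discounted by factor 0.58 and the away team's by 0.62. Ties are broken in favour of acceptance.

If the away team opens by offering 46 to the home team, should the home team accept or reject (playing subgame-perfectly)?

Round 3 (the away team proposes): the home team gets 6 if talks fail, so the away team offers 6 and keeps 234.
Round 2 (the home team proposes): the away team can get 234 next round, worth 0.62 × 234 = 145.08 now; the home team offers that and keeps 94.92.
So by rejecting in round 1, the home team gets 94.92 next round, worth 0.58 × 94.92 = 55.0536 now.
Offer 46 < 55.0536, so the home team rejects.

Reject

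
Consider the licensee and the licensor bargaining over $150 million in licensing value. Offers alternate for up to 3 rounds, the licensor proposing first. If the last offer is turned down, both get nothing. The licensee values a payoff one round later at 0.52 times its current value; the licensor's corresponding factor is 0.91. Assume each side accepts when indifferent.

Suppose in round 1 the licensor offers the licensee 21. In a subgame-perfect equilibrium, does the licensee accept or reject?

Round 3 (the licensor proposes): rejection yields 0 for the licensee; the licensor offers 0 and keeps 150.
Round 2 (the licensee proposes): the licensor can get 150 next round, worth 0.91 × 150 = 136.5 now. The licensee offers 136.5 and keeps 150 − 136.5 = 13.5.
So by rejecting in round 1, the licensee gets 13.5 next round, worth 0.52 × 13.5 = 7.02 now.
Offer 21 ≥ 7.02, so the licensee accepts.

Accept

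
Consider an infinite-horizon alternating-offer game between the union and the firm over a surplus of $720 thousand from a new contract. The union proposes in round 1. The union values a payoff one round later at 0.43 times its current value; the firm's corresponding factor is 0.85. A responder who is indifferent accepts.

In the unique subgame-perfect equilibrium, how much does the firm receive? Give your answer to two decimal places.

When the union proposes, the firm accepts any offer worth at least 0.85 times what the firm would get by proposing next round; and vice versa.
This gives x = 720 − 0.85y and y = 720 − 0.43x, where x and y are each side's share when it proposes.
Hence (1 − 0.85·0.43)x = 720(1 − 0.85), i.e. 0.6345·x = 108.
x ≈ 170.2128; the firm's share is 720 − x ≈ 549.7872.

549.79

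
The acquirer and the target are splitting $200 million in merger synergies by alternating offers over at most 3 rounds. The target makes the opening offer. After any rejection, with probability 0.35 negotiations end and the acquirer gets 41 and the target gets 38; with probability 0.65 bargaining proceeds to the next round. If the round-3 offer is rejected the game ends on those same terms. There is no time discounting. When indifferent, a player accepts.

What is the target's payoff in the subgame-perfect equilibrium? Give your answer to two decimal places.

Round 3 (the target proposes): the acquirer gets 41 if talks fail, so the target offers 41 and keeps 159.
Round 2 (the acquirer proposes): rejecting gives the target an expected 0.65 × 159 + 0.35 × 38 = 116.65, so the acquirer offers 116.65, keeping 83.35.
Round 1 (the target proposes): rejecting gives the acquirer an expected 0.65 × 83.35 + 0.35 × 41 = 68.5275, so the target offers 68.5275, keeping 131.4725.

131.47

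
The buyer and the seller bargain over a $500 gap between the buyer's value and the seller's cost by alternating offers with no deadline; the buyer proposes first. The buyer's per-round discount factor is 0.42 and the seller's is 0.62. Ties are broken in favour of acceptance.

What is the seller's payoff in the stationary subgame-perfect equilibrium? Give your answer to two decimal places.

243.10

Let x be the buyer's share when the buyer proposes and y be the seller's share when the seller proposes.
The seller accepts iff offered ≥ 0.62·y, so x = 500 − 0.62y. Symmetrically y = 500 − 0.42x.
Substituting: x = 500 − 0.62(500 − 0.42x), giving x(1 − 0.42·0.62) = 500(1 − 0.62).
So x = 500 × 0.38 / 0.7396 ≈ 256.8956, and the seller receives 500 − x ≈ 243.1044.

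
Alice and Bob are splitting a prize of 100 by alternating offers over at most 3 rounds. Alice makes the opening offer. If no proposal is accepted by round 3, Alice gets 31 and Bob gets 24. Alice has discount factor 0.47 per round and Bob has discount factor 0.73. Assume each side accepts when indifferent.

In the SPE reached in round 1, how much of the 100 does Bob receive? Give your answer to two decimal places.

46.92

By backward induction:
Round 3 (Alice proposes): Bob gets 24 if talks fail, so Alice offers 24 and keeps 76.
Round 2 (Bob proposes): Alice can get 76 next round, worth 0.47 × 76 = 35.72 now; Bob offers that and keeps 64.28.
Round 1 (Alice proposes): Bob can get 64.28 next round, worth 0.73 × 64.28 = 46.9244 now. Alice offers 46.9244 and keeps 100 − 46.9244 = 53.0756.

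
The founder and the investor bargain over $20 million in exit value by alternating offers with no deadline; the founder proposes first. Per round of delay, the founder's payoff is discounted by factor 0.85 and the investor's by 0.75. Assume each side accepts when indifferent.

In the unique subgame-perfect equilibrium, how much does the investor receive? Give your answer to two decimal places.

6.21

When the founder proposes, the investor accepts any offer worth at least 0.75 times what the investor would get by proposing next round; and vice versa.
This gives x = 20 − 0.75y and y = 20 − 0.85x, where x and y are each side's share when it proposes.
Hence (1 − 0.75·0.85)x = 20(1 − 0.75), i.e. 0.3625·x = 5.
x ≈ 13.7931; the investor's share is 20 − x ≈ 6.2069.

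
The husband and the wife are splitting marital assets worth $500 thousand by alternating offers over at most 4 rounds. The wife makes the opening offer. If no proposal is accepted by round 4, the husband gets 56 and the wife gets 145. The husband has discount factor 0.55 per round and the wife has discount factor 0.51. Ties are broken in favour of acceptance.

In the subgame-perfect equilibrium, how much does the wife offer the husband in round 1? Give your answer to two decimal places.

Round 4 (the husband proposes): the wife gets 145 if talks fail, so the husband offers 145 and keeps 355.
Round 3 (the wife proposes): the husband can get 355 next round, worth 0.55 × 355 = 195.25 now, so the wife offers 195.25, keeping 304.75.
Round 2 (the husband proposes): the wife can get 304.75 next round, worth 0.51 × 304.75 = 155.4225 now. The husband offers 155.4225 and keeps 500 − 155.4225 = 344.5775.
Round 1 (the wife proposes): the husband can get 344.5775 next round, worth 0.55 × 344.5775 = 189.517625 now; the wife offers that and keeps 310.482375.

189.52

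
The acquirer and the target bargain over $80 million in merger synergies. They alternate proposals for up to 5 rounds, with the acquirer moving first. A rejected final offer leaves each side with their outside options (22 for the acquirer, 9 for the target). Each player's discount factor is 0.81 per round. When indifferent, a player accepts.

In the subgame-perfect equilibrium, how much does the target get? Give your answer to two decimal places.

Work backward from the last round.
Round 5 (the acquirer proposes): the target gets 9 if talks fail, so the acquirer offers 9 and keeps 71.
Round 4 (the target proposes): the acquirer can get 71 next round, worth 0.81 × 71 = 57.51 now. The target offers 57.51 and keeps 80 − 57.51 = 22.49.
Round 3 (the acquirer proposes): the target can get 22.49 next round, worth 0.81 × 22.49 = 18.2169 now; the acquirer offers that and keeps 61.7831.
Round 2 (the target proposes): the acquirer can get 61.7831 next round, worth 0.81 × 61.7831 = 50.044311 now. The target offers 50.044311 and keeps 80 − 50.044311 = 29.955689.
Round 1 (the acquirer proposes): the target can get 29.955689 next round, worth 0.81 × 29.955689 = 24.26410809 now; the acquirer offers that and keeps 55.73589191.

24.26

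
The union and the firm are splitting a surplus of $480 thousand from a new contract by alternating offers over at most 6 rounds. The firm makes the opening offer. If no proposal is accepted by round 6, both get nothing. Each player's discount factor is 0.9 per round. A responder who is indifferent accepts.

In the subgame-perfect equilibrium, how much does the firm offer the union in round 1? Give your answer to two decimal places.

By backward induction:
Round 6 (the union proposes): rejection yields 0 for the firm; the union offers 0 and keeps 480.
Round 5 (the firm proposes): the union can get 480 next round, worth 0.9 × 480 = 432 now, so the firm offers 432, keeping 48.
Round 4 (the union proposes): the firm can get 48 next round, worth 0.9 × 48 = 43.2 now, so the union offers 43.2, keeping 436.8.
Round 3 (the firm proposes): the union can get 436.8 next round, worth 0.9 × 436.8 = 393.12 now; the firm offers that and keeps 86.88.
Round 2 (the union proposes): the firm can get 86.88 next round, worth 0.9 × 86.88 = 78.192 now. The union offers 78.192 and keeps 480 − 78.192 = 401.808.
Round 1 (the firm proposes): the union can get 401.808 next round, worth 0.9 × 401.808 = 361.6272 now, so the firm offers 361.6272, keeping 118.3728.

361.63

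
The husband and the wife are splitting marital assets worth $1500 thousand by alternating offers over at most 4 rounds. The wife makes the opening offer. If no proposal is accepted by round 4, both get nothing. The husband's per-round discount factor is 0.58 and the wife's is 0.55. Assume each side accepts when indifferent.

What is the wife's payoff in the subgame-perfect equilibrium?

830.97

Work backward from the last round.
Round 4 (the husband proposes): the wife will accept anything ≥ 0, so the husband offers 0 and keeps 1500.
Round 3 (the wife proposes): the husband can get 1500 next round, worth 0.58 × 1500 = 870 now, so the wife offers 870, keeping 630.
Round 2 (the husband proposes): the wife can get 630 next round, worth 0.55 × 630 = 346.5 now. The husband offers 346.5 and keeps 1500 − 346.5 = 1153.5.
Round 1 (the wife proposes): the husband can get 1153.5 next round, worth 0.58 × 1153.5 = 669.03 now, so the wife offers 669.03, keeping 830.97.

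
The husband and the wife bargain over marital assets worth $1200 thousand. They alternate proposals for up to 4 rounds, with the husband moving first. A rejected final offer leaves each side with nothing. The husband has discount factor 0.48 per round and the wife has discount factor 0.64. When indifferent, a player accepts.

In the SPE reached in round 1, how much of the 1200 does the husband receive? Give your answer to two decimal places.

Round 4 (the wife proposes): the husband will accept anything ≥ 0, so the wife offers 0 and keeps 1200.
Round 3 (the husband proposes): the wife can get 1200 next round, worth 0.64 × 1200 = 768 now; the husband offers that and keeps 432.
Round 2 (the wife proposes): the husband can get 432 next round, worth 0.48 × 432 = 207.36 now, so the wife offers 207.36, keeping 992.64.
Round 1 (the husband proposes): the wife can get 992.64 next round, worth 0.64 × 992.64 = 635.2896 now, so the husband offers 635.2896, keeping 564.7104.

564.71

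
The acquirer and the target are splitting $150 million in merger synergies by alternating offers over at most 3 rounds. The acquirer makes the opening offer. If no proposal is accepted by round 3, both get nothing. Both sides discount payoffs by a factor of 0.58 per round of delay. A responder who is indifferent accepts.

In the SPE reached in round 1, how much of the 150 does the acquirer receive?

113.46

Solve by backward induction from round 3.
Round 3 (the acquirer proposes): rejection yields 0 for the target; the acquirer offers 0 and keeps 150.
Round 2 (the target proposes): the acquirer can get 150 next round, worth 0.58 × 150 = 87 now. The target offers 87 and keeps 150 − 87 = 63.
Round 1 (the acquirer proposes): the target can get 63 next round, worth 0.58 × 63 = 36.54 now. The acquirer offers 36.54 and keeps 150 − 36.54 = 113.46.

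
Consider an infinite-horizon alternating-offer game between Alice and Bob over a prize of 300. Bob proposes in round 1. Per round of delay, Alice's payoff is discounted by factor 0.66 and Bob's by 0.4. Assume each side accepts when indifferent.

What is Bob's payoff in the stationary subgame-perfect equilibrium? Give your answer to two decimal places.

138.59

In a stationary SPE each proposer offers the other exactly their discounted continuation value.
If Bob keeps x when proposing and Alice keeps y when proposing, then x = 300 − 0.66y and y = 300 − 0.4x.
Solving: x = 300(1 − 0.66) / (1 − 0.4·0.66) = 102 / 0.736 ≈ 138.5870.
Alice gets 300 − 138.5870 ≈ 161.4130.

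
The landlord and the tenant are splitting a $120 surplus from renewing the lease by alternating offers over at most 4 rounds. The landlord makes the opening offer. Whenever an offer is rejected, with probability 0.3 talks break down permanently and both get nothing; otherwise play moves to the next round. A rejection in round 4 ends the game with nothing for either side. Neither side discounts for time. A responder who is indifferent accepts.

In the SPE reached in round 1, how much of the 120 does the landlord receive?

53.64

Round 4 (the tenant proposes): rejection yields 0 for the landlord; the tenant offers 0 and keeps 120.
Round 3 (the landlord proposes): rejecting gives the tenant an expected 0.7 × 120 = 84; the landlord offers that and keeps 36.
Round 2 (the tenant proposes): rejecting gives the landlord an expected 0.7 × 36 = 25.2. The tenant offers 25.2 and keeps 120 − 25.2 = 94.8.
Round 1 (the landlord proposes): rejecting gives the tenant an expected 0.7 × 94.8 = 66.36; the landlord offers that and keeps 53.64.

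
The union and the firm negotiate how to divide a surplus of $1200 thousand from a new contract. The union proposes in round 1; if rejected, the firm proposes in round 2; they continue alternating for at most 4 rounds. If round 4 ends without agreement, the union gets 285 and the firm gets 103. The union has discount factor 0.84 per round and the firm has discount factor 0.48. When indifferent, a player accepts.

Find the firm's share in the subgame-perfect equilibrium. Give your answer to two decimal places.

269.25

Solve by backward induction from round 4.
Round 4 (the firm proposes): the union gets 285 if talks fail, so the firm offers 285 and keeps 915.
Round 3 (the union proposes): the firm can get 915 next round, worth 0.48 × 915 = 439.2 now, so the union offers 439.2, keeping 760.8.
Round 2 (the firm proposes): the union can get 760.8 next round, worth 0.84 × 760.8 = 639.072 now. The firm offers 639.072 and keeps 1200 − 639.072 = 560.928.
Round 1 (the union proposes): the firm can get 560.928 next round, worth 0.48 × 560.928 = 269.24544 now. The union offers 269.24544 and keeps 1200 − 269.24544 = 930.75456.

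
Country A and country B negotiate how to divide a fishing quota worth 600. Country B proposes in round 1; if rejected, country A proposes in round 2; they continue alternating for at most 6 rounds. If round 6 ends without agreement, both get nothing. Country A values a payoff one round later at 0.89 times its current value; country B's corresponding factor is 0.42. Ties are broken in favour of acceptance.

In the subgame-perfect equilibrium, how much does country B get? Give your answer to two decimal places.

Solve by backward induction from round 6.
Round 6 (country A proposes): country B will accept anything ≥ 0, so country A offers 0 and keeps 600.
Round 5 (country B proposes): country A can get 600 next round, worth 0.89 × 600 = 534 now; country B offers that and keeps 66.
Round 4 (country A proposes): country B can get 66 next round, worth 0.42 × 66 = 27.72 now, so country A offers 27.72, keeping 572.28.
Round 3 (country B proposes): country A can get 572.28 next round, worth 0.89 × 572.28 = 509.3292 now; country B offers that and keeps 90.6708.
Round 2 (country A proposes): country B can get 90.6708 next round, worth 0.42 × 90.6708 = 38.081736 now. Country A offers 38.081736 and keeps 600 − 38.081736 = 561.918264.
Round 1 (country B proposes): country A can get 561.918264 next round, worth 0.89 × 561.918264 = 500.10725496 now; country B offers that and keeps 99.89274504.

99.89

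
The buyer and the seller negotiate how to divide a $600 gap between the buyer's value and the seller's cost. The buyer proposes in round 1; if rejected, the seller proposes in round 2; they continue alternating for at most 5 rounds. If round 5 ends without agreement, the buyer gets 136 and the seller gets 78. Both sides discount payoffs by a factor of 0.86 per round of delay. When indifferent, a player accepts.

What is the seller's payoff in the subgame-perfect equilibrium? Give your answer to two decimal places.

Round 5 (the buyer proposes): the seller gets 78 if talks fail, so the buyer offers 78 and keeps 522.
Round 4 (the seller proposes): the buyer can get 522 next round, worth 0.86 × 522 = 448.92 now. The seller offers 448.92 and keeps 600 − 448.92 = 151.08.
Round 3 (the buyer proposes): the seller can get 151.08 next round, worth 0.86 × 151.08 = 129.9288 now, so the buyer offers 129.9288, keeping 470.0712.
Round 2 (the seller proposes): the buyer can get 470.0712 next round, worth 0.86 × 470.0712 = 404.261232 now. The seller offers 404.261232 and keeps 600 − 404.261232 = 195.738768.
Round 1 (the buyer proposes): the seller can get 195.738768 next round, worth 0.86 × 195.738768 = 168.33534048 now; the buyer offers that and keeps 431.66465952.

168.34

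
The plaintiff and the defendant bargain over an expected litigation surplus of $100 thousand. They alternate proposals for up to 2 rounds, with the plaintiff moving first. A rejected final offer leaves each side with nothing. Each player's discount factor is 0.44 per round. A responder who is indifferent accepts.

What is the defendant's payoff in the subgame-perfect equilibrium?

44

Solve by backward induction from round 2.
Round 2 (the defendant proposes): the plaintiff will accept anything ≥ 0, so the defendant offers 0 and keeps 100.
Round 1 (the plaintiff proposes): the defendant can get 100 next round, worth 0.44 × 100 = 44 now, so the plaintiff offers 44, keeping 56.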